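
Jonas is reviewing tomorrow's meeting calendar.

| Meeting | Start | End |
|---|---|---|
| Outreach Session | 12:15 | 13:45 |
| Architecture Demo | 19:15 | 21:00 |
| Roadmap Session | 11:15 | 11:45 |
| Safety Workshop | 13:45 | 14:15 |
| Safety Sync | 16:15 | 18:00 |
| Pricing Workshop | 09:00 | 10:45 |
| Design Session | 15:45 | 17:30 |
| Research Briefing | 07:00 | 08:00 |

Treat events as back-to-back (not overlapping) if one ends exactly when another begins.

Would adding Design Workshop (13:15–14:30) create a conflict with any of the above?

Research Briefing: ends 08:00 at or before Design Workshop starts 13:15 → clear.
Pricing Workshop: ends 10:45 at or before Design Workshop starts 13:15 → clear.
Roadmap Session: ends 11:45 at or before Design Workshop starts 13:15 → clear.
Outreach Session: starts 12:15 before Design Workshop ends 14:30, and ends 13:45 after Design Workshop starts 13:15 → overlap.
Safety Workshop: starts 13:45 before Design Workshop ends 14:30, and ends 14:15 after Design Workshop starts 13:15 → overlap.
Design Session: starts 15:45 at or after Design Workshop ends 14:30 → clear.
Safety Sync: starts 16:15 at or after Design Workshop ends 14:30 → clear.
Architecture Demo: starts 19:15 at or after Design Workshop ends 14:30 → clear.
Design Workshop overlaps Outreach Session, Safety Workshop.

Yes — it overlaps Outreach Session, Safety Workshop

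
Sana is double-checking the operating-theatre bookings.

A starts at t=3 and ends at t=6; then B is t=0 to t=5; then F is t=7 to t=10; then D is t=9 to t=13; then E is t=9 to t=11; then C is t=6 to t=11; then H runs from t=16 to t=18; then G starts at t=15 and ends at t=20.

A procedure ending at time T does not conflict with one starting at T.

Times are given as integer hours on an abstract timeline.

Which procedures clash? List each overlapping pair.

Check each pair: they overlap iff neither finishes before the other starts.
Sorted by start: B, A, C, F, D, E, G, H.
A starts before B ends → B and A overlap.
C starts after B ends, so B has no further overlaps.
C starts exactly when A ends (back-to-back, no overlap), so A has no further overlaps.
F starts before C ends → C and F overlap.
D starts before C ends → C and D overlap.
E starts before C ends → C and E overlap.
G starts after C ends, so C has no further overlaps.
D starts before F ends → F and D overlap.
E starts before F ends → F and E overlap.
G starts after F ends, so F has no further overlaps.
E starts before D ends → D and E overlap.
G starts after D ends, so D has no further overlaps.
G starts after E ends, so E has no further overlaps.
H starts before G ends → G and H overlap.

A & B, C & D, C & E, C & F, D & E, D & F, E & F, G & H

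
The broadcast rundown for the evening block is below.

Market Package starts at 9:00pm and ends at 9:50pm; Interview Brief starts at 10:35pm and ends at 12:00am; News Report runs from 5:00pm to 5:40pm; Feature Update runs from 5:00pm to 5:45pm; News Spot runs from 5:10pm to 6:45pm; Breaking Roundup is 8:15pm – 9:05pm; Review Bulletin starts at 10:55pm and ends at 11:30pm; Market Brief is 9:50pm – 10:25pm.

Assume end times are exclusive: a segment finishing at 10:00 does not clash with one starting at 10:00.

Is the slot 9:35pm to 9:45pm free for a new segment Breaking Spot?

News Report: ends 5:40pm at or before Breaking Spot starts 9:35pm → clear.
Feature Update: ends 5:45pm at or before Breaking Spot starts 9:35pm → clear.
News Spot: ends 6:45pm at or before Breaking Spot starts 9:35pm → clear.
Breaking Roundup: ends 9:05pm at or before Breaking Spot starts 9:35pm → clear.
Market Package: starts 9:00pm before Breaking Spot ends 9:45pm, and ends 9:50pm after Breaking Spot starts 9:35pm → overlap.
Market Brief: starts 9:50pm at or after Breaking Spot ends 9:45pm → clear.
Interview Brief: starts 10:35pm at or after Breaking Spot ends 9:45pm → clear.
Review Bulletin: starts 10:55pm at or after Breaking Spot ends 9:45pm → clear.
Breaking Spot overlaps Market Package.

No — it overlaps Market Package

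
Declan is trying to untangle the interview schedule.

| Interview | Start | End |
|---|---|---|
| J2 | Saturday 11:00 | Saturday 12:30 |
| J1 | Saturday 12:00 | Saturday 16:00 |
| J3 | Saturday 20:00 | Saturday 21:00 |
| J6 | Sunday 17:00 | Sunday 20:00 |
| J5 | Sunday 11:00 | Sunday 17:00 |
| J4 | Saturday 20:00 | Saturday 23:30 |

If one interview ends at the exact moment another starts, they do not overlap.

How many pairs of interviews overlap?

2

Sorted by start: J2, J1, J3, J4, J5, J6.
J1 starts before J2 ends → J2 and J1 overlap.
J3 starts after J2 ends; J2 is clear from here.
J3 starts after J1 ends; J1 is clear from here.
J4 starts before J3 ends → J3 and J4 overlap.
J5 starts after J3 ends; J3 is clear from here.
J5 starts after J4 ends; J4 is clear from here.
J6 starts exactly when J5 ends (back-to-back, no overlap).
Overlapping pairs: J1 & J2, J3 & J4 — 2 in total.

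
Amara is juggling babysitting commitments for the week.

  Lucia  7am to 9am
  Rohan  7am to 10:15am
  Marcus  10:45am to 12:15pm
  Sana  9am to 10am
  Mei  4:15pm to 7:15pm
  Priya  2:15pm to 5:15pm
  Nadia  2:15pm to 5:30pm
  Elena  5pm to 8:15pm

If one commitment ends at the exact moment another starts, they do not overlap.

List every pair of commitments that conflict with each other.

Two intervals overlap when each starts before the other ends.
Sorted by start: Lucia, Rohan, Sana, Marcus, Priya, Nadia, Mei, Elena.
Rohan starts before Lucia ends → Lucia and Rohan overlap.
Sana starts exactly when Lucia ends (back-to-back, no overlap), so nothing later overlaps Lucia either.
Sana starts before Rohan ends → Rohan and Sana overlap.
Marcus starts after Rohan ends, so nothing later overlaps Rohan either.
Marcus starts after Sana ends, so nothing later overlaps Sana either.
Priya starts after Marcus ends, so nothing later overlaps Marcus either.
Nadia starts before Priya ends → Priya and Nadia overlap.
Mei starts before Priya ends → Priya and Mei overlap.
Elena starts before Priya ends → Priya and Elena overlap.
Mei starts before Nadia ends → Nadia and Mei overlap.
Elena starts before Nadia ends → Nadia and Elena overlap.
Elena starts before Mei ends → Mei and Elena overlap.

Elena & Mei, Elena & Nadia, Elena & Priya, Lucia & Rohan, Mei & Nadia, Mei & Priya, Nadia & Priya, Rohan & Sana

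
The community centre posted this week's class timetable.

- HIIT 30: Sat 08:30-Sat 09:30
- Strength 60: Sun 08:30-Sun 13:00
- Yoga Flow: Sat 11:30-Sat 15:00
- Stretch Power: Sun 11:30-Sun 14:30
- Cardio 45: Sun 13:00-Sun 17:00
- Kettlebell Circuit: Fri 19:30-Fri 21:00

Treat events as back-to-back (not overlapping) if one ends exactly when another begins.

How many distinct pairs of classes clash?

2

Sorted by start: Kettlebell Circuit, HIIT 30, Yoga Flow, Strength 60, Stretch Power, Cardio 45.
HIIT 30 starts after Kettlebell Circuit ends, so Kettlebell Circuit has no further overlaps.
Yoga Flow starts after HIIT 30 ends, so HIIT 30 has no further overlaps.
Strength 60 starts after Yoga Flow ends, so Yoga Flow has no further overlaps.
Stretch Power starts before Strength 60 ends → Strength 60 and Stretch Power overlap.
Cardio 45 starts exactly when Strength 60 ends (back-to-back, no overlap).
Cardio 45 starts before Stretch Power ends → Stretch Power and Cardio 45 overlap.
Overlapping pairs: Cardio 45 & Stretch Power, Strength 60 & Stretch Power — 2 in total.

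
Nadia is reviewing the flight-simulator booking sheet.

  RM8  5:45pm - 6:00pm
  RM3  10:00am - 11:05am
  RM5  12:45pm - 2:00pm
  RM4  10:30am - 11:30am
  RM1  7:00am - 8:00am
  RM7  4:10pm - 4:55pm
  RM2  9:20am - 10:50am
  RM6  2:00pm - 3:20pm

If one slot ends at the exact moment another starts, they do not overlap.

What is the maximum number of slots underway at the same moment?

Sweep the timeline, counting +1 at each start and −1 at each end (ends before starts at a tie):
7:00am start RM1 → 1
8:00am end RM1 → 0
9:20am start RM2 → 1
10:00am start RM3 → 2
10:30am start RM4 → 3
10:50am end RM2 → 2
11:05am end RM3 → 1
11:30am end RM4 → 0
12:45pm start RM5 → 1
2:00pm end RM5 → 0
2:00pm start RM6 → 1
3:20pm end RM6 → 0
4:10pm start RM7 → 1
4:55pm end RM7 → 0
5:45pm start RM8 → 1
6:00pm end RM8 → 0
Peak is 3, at 10:30am (RM2, RM3, RM4).

3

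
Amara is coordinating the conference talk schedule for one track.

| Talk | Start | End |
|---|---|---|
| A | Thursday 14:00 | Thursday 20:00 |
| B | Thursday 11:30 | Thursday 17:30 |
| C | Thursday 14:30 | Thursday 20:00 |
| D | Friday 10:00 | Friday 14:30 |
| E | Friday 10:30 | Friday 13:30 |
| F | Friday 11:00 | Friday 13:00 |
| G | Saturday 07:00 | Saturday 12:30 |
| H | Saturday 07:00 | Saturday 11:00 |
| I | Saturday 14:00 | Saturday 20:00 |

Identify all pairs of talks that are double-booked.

Two intervals overlap when each starts before the other ends.
Sorted by start: B, A, C, D, E, F, G, H, I.
A starts before B ends → B and A overlap.
C starts before B ends → B and C overlap.
D starts after B ends, so nothing later overlaps B either.
C starts before A ends → A and C overlap.
D starts after A ends, so nothing later overlaps A either.
D starts after C ends, so nothing later overlaps C either.
E starts before D ends → D and E overlap.
F starts before D ends → D and F overlap.
G starts after D ends, so nothing later overlaps D either.
F starts before E ends → E and F overlap.
G starts after E ends, so nothing later overlaps E either.
G starts after F ends, so nothing later overlaps F either.
H starts before G ends → G and H overlap.
I starts after G ends.
I starts after H ends.

A & B, A & C, B & C, D & E, D & F, E & F, G & H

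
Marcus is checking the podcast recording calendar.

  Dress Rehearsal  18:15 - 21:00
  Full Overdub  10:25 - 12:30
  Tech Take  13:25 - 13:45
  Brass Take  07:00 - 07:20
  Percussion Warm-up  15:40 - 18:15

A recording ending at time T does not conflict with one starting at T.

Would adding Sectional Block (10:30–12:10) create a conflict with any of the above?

Yes — it overlaps Full Overdub

Brass Take: ends 07:20 at or before Sectional Block starts 10:30 → clear.
Full Overdub: starts 10:25 before Sectional Block ends 12:10, and ends 12:30 after Sectional Block starts 10:30 → overlap.
Tech Take: starts 13:25 at or after Sectional Block ends 12:10 → clear.
Percussion Warm-up: starts 15:40 at or after Sectional Block ends 12:10 → clear.
Dress Rehearsal: starts 18:15 at or after Sectional Block ends 12:10 → clear.
Sectional Block overlaps Full Overdub.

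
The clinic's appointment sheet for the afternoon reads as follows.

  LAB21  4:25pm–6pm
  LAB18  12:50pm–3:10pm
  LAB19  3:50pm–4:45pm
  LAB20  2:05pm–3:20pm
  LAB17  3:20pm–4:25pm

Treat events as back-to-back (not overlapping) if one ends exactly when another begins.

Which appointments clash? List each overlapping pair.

Check each pair: they overlap iff neither finishes before the other starts.
Sorted by start: LAB18, LAB20, LAB17, LAB19, LAB21.
LAB20 starts before LAB18 ends → LAB18 and LAB20 overlap.
LAB17 starts after LAB18 ends, so LAB18 has no further overlaps.
LAB17 starts exactly when LAB20 ends (back-to-back, no overlap), so LAB20 has no further overlaps.
LAB19 starts before LAB17 ends → LAB17 and LAB19 overlap.
LAB21 starts exactly when LAB17 ends (back-to-back, no overlap).
LAB21 starts before LAB19 ends → LAB19 and LAB21 overlap.

LAB17 & LAB19, LAB18 & LAB20, LAB19 & LAB21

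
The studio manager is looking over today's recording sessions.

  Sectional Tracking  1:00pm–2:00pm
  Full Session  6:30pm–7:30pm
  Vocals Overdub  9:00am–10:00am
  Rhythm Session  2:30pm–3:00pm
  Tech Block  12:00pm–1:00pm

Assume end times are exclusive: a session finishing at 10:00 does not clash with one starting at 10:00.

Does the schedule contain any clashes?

No

Sorted by start: Vocals Overdub, Tech Block, Sectional Tracking, Rhythm Session, Full Session.
Tech Block starts after Vocals Overdub ends; Vocals Overdub is clear from here.
Sectional Tracking starts exactly when Tech Block ends (back-to-back, no overlap); Tech Block is clear from here.
Rhythm Session starts after Sectional Tracking ends; Sectional Tracking is clear from here.
Full Session starts after Rhythm Session ends.
Every pair is clear; the schedule has no overlaps.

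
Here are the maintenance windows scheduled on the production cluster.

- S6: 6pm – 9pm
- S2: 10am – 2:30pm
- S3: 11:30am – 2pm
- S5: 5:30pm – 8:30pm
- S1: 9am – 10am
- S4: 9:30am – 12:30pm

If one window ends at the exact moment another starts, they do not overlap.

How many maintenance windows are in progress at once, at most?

3

Walk through starts and ends in time order (an end at T is processed before a start at T):
9am start S1 → 1
9:30am start S4 → 2
10am end S1 → 1
10am start S2 → 2
11:30am start S3 → 3
12:30pm end S4 → 2
2pm end S3 → 1
2:30pm end S2 → 0
5:30pm start S5 → 1
6pm start S6 → 2
8:30pm end S5 → 1
9pm end S6 → 0
Peak is 3, at 11:30am (S2, S3, S4).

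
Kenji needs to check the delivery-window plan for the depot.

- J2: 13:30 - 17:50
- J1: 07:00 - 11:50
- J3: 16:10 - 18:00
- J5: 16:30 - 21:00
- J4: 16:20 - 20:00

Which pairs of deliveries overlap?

Two intervals overlap when each starts before the other ends.
Sorted by start: J1, J2, J3, J4, J5.
J2 starts after J1 ends, so nothing later overlaps J1 either.
J3 starts before J2 ends → J2 and J3 overlap.
J4 starts before J2 ends → J2 and J4 overlap.
J5 starts before J2 ends → J2 and J5 overlap.
J4 starts before J3 ends → J3 and J4 overlap.
J5 starts before J3 ends → J3 and J5 overlap.
J5 starts before J4 ends → J4 and J5 overlap.

J2 & J3, J2 & J4, J2 & J5, J3 & J4, J3 & J5, J4 & J5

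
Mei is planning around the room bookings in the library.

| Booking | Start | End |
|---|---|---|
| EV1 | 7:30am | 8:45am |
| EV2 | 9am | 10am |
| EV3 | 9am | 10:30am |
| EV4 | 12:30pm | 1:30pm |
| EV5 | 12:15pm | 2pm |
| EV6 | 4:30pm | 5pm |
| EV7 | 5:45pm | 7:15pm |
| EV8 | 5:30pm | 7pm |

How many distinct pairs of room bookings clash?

3

Sorted by start: EV1, EV2, EV3, EV5, EV4, EV6, EV8, EV7.
EV2 starts after EV1 ends, so EV1 has no further overlaps.
EV3 starts before EV2 ends → EV2 and EV3 overlap.
EV5 starts after EV2 ends, so EV2 has no further overlaps.
EV5 starts after EV3 ends, so EV3 has no further overlaps.
EV4 starts before EV5 ends → EV5 and EV4 overlap.
EV6 starts after EV5 ends, so EV5 has no further overlaps.
EV6 starts after EV4 ends, so EV4 has no further overlaps.
EV8 starts after EV6 ends, so EV6 has no further overlaps.
EV7 starts before EV8 ends → EV8 and EV7 overlap.
Overlapping pairs: EV2 & EV3, EV4 & EV5, EV7 & EV8 — 3 in total.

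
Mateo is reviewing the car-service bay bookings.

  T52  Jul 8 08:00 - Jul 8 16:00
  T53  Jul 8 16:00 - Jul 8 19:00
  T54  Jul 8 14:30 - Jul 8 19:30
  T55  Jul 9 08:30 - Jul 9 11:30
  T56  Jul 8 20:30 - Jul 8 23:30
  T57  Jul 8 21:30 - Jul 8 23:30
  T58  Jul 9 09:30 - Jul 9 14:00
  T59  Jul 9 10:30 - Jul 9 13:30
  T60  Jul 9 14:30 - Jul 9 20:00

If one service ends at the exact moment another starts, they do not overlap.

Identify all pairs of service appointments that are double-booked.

Two intervals overlap when each starts before the other ends.
Sorted by start: T52, T54, T53, T56, T57, T55, T58, T59, T60.
T54 starts before T52 ends → T52 and T54 overlap.
T53 starts exactly when T52 ends (back-to-back, no overlap), so nothing later overlaps T52 either.
T53 starts before T54 ends → T54 and T53 overlap.
T56 starts after T54 ends, so nothing later overlaps T54 either.
T56 starts after T53 ends, so nothing later overlaps T53 either.
T57 starts before T56 ends → T56 and T57 overlap.
T55 starts after T56 ends, so nothing later overlaps T56 either.
T55 starts after T57 ends, so nothing later overlaps T57 either.
T58 starts before T55 ends → T55 and T58 overlap.
T59 starts before T55 ends → T55 and T59 overlap.
T60 starts after T55 ends.
T59 starts before T58 ends → T58 and T59 overlap.
T60 starts after T58 ends.
T60 starts after T59 ends.

T52 & T54, T53 & T54, T55 & T58, T55 & T59, T56 & T57, T58 & T59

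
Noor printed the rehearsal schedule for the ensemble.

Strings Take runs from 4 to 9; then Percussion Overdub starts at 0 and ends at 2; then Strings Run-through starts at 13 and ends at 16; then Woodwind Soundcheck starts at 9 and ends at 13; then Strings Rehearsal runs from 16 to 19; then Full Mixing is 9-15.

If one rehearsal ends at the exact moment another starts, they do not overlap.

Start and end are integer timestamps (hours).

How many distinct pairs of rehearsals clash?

2

Two intervals overlap when each starts before the other ends.
Sorted by start: Percussion Overdub, Strings Take, Full Mixing, Woodwind Soundcheck, Strings Run-through, Strings Rehearsal.
Strings Take starts after Percussion Overdub ends; Percussion Overdub is clear from here.
Full Mixing starts exactly when Strings Take ends (back-to-back, no overlap); Strings Take is clear from here.
Woodwind Soundcheck starts before Full Mixing ends → Full Mixing and Woodwind Soundcheck overlap.
Strings Run-through starts before Full Mixing ends → Full Mixing and Strings Run-through overlap.
Strings Rehearsal starts after Full Mixing ends.
Strings Run-through starts exactly when Woodwind Soundcheck ends (back-to-back, no overlap); Woodwind Soundcheck is clear from here.
Strings Rehearsal starts exactly when Strings Run-through ends (back-to-back, no overlap).
Overlapping pairs: Full Mixing & Strings Run-through, Full Mixing & Woodwind Soundcheck — 2 in total.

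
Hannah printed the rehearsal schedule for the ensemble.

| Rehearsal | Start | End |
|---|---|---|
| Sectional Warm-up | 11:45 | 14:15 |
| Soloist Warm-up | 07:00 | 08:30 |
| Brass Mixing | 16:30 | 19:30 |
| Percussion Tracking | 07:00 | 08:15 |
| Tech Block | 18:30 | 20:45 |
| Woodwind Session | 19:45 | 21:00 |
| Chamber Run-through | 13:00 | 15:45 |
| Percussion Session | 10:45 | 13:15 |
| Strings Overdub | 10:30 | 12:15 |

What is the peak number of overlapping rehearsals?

Walk through starts and ends in time order (an end at T is processed before a start at T):
07:00 start Percussion Tracking → 1
07:00 start Soloist Warm-up → 2
08:15 end Percussion Tracking → 1
08:30 end Soloist Warm-up → 0
10:30 start Strings Overdub → 1
10:45 start Percussion Session → 2
11:45 start Sectional Warm-up → 3
12:15 end Strings Overdub → 2
13:00 start Chamber Run-through → 3
13:15 end Percussion Session → 2
14:15 end Sectional Warm-up → 1
15:45 end Chamber Run-through → 0
16:30 start Brass Mixing → 1
18:30 start Tech Block → 2
19:30 end Brass Mixing → 1
19:45 start Woodwind Session → 2
20:45 end Tech Block → 1
21:00 end Woodwind Session → 0
Peak is 3, at 11:45 (Percussion Session, Sectional Warm-up, Strings Overdub).

3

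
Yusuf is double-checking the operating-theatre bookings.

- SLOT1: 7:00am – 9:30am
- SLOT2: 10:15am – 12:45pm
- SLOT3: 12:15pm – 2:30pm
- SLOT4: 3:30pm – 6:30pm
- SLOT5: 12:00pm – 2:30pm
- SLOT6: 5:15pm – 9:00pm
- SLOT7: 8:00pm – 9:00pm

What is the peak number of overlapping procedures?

Walk through starts and ends in time order (an end at T is processed before a start at T):
7:00am start SLOT1 → 1
9:30am end SLOT1 → 0
10:15am start SLOT2 → 1
12:00pm start SLOT5 → 2
12:15pm start SLOT3 → 3
12:45pm end SLOT2 → 2
2:30pm end SLOT3 → 1
2:30pm end SLOT5 → 0
3:30pm start SLOT4 → 1
5:15pm start SLOT6 → 2
6:30pm end SLOT4 → 1
8:00pm start SLOT7 → 2
9:00pm end SLOT6 → 1
9:00pm end SLOT7 → 0
Peak is 3, at 12:15pm (SLOT2, SLOT3, SLOT5).

3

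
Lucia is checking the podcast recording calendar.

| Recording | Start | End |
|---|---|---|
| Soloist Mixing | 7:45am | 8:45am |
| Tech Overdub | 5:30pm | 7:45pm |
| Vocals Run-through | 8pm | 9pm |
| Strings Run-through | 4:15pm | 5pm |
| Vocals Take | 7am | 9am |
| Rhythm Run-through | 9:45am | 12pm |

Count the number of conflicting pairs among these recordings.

Sorted by start: Vocals Take, Soloist Mixing, Rhythm Run-through, Strings Run-through, Tech Overdub, Vocals Run-through.
Soloist Mixing starts before Vocals Take ends → Vocals Take and Soloist Mixing overlap.
Rhythm Run-through starts after Vocals Take ends, so Vocals Take has no further overlaps.
Rhythm Run-through starts after Soloist Mixing ends, so Soloist Mixing has no further overlaps.
Strings Run-through starts after Rhythm Run-through ends, so Rhythm Run-through has no further overlaps.
Tech Overdub starts after Strings Run-through ends, so Strings Run-through has no further overlaps.
Vocals Run-through starts after Tech Overdub ends.
Overlapping pairs: Soloist Mixing & Vocals Take — 1 in total.

1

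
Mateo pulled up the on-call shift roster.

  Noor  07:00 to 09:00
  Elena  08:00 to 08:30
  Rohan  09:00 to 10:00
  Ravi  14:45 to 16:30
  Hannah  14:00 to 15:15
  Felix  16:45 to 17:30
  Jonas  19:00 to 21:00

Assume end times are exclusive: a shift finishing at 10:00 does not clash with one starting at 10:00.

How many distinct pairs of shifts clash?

Sorted by start: Noor, Elena, Rohan, Hannah, Ravi, Felix, Jonas.
Elena starts before Noor ends → Noor and Elena overlap.
Rohan starts exactly when Noor ends (back-to-back, no overlap), so Noor has no further overlaps.
Rohan starts after Elena ends, so Elena has no further overlaps.
Hannah starts after Rohan ends, so Rohan has no further overlaps.
Ravi starts before Hannah ends → Hannah and Ravi overlap.
Felix starts after Hannah ends, so Hannah has no further overlaps.
Felix starts after Ravi ends, so Ravi has no further overlaps.
Jonas starts after Felix ends.
Overlapping pairs: Elena & Noor, Hannah & Ravi — 2 in total.

2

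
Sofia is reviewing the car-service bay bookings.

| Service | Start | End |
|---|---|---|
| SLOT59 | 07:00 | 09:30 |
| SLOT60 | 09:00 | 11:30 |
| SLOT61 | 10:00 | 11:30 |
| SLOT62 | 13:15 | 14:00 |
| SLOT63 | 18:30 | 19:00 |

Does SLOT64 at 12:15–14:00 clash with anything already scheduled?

SLOT59: ends 09:30 at or before SLOT64 starts 12:15 → clear.
SLOT60: ends 11:30 at or before SLOT64 starts 12:15 → clear.
SLOT61: ends 11:30 at or before SLOT64 starts 12:15 → clear.
SLOT62: starts 13:15 before SLOT64 ends 14:00, and ends 14:00 after SLOT64 starts 12:15 → overlap.
SLOT63: starts 18:30 at or after SLOT64 ends 14:00 → clear.
SLOT64 overlaps SLOT62.

Yes — it overlaps SLOT62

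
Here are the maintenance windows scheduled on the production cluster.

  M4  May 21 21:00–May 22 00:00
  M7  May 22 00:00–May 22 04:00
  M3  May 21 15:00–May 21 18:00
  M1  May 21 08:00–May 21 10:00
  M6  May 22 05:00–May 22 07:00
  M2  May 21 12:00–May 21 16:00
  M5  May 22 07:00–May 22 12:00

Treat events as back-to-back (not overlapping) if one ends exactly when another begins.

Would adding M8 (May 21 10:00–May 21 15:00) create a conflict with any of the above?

Yes — it overlaps M2

M1: ends May 21 10:00 at or before M8 starts May 21 10:00 → clear.
M2: starts May 21 12:00 before M8 ends May 21 15:00, and ends May 21 16:00 after M8 starts May 21 10:00 → overlap.
M3: starts May 21 15:00 at or after M8 ends May 21 15:00 → clear.
M4: starts May 21 21:00 at or after M8 ends May 21 15:00 → clear.
M7: starts May 22 00:00 at or after M8 ends May 21 15:00 → clear.
M6: starts May 22 05:00 at or after M8 ends May 21 15:00 → clear.
M5: starts May 22 07:00 at or after M8 ends May 21 15:00 → clear.
M8 overlaps M2.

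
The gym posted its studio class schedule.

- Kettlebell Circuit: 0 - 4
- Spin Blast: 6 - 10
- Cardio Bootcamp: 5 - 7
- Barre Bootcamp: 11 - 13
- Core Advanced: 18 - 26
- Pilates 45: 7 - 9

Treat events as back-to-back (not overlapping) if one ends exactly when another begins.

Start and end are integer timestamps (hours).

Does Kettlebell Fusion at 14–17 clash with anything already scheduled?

No — it doesn't clash with anything

Kettlebell Circuit: ends 4 at or before Kettlebell Fusion starts 14 → clear.
Cardio Bootcamp: ends 7 at or before Kettlebell Fusion starts 14 → clear.
Spin Blast: ends 10 at or before Kettlebell Fusion starts 14 → clear.
Pilates 45: ends 9 at or before Kettlebell Fusion starts 14 → clear.
Barre Bootcamp: ends 13 at or before Kettlebell Fusion starts 14 → clear.
Core Advanced: starts 18 at or after Kettlebell Fusion ends 17 → clear.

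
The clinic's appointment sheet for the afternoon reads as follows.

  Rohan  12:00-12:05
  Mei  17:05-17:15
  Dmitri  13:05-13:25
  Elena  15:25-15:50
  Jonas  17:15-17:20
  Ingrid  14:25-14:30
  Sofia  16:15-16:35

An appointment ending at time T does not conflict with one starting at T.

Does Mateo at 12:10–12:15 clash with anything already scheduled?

No — it doesn't clash with anything

Rohan: ends 12:05 at or before Mateo starts 12:10 → clear.
Dmitri: starts 13:05 at or after Mateo ends 12:15 → clear.
Ingrid: starts 14:25 at or after Mateo ends 12:15 → clear.
Elena: starts 15:25 at or after Mateo ends 12:15 → clear.
Sofia: starts 16:15 at or after Mateo ends 12:15 → clear.
Mei: starts 17:05 at or after Mateo ends 12:15 → clear.
Jonas: starts 17:15 at or after Mateo ends 12:15 → clear.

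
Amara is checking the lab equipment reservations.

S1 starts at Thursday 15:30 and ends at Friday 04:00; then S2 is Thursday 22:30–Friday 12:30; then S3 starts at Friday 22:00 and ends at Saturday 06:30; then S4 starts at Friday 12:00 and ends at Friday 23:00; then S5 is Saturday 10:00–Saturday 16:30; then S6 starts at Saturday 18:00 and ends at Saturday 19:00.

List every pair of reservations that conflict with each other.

S1 & S2, S2 & S4, S3 & S4

Two intervals overlap when each starts before the other ends.
Sorted by start: S1, S2, S4, S3, S5, S6.
S2 starts before S1 ends → S1 and S2 overlap.
S4 starts after S1 ends, so nothing later overlaps S1 either.
S4 starts before S2 ends → S2 and S4 overlap.
S3 starts after S2 ends, so nothing later overlaps S2 either.
S3 starts before S4 ends → S4 and S3 overlap.
S5 starts after S4 ends, so nothing later overlaps S4 either.
S5 starts after S3 ends, so nothing later overlaps S3 either.
S6 starts after S5 ends.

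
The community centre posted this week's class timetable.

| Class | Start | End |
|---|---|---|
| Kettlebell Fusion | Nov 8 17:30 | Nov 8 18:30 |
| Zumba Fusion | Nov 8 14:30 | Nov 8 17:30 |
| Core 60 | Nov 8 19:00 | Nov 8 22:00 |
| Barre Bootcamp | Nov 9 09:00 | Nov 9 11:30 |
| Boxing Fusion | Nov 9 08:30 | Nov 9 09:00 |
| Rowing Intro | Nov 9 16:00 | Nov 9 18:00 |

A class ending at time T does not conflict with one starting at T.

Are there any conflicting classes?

No

Check each pair: they overlap iff neither finishes before the other starts.
Sorted by start: Zumba Fusion, Kettlebell Fusion, Core 60, Boxing Fusion, Barre Bootcamp, Rowing Intro.
Kettlebell Fusion starts exactly when Zumba Fusion ends (back-to-back, no overlap); Zumba Fusion is clear from here.
Core 60 starts after Kettlebell Fusion ends; Kettlebell Fusion is clear from here.
Boxing Fusion starts after Core 60 ends; Core 60 is clear from here.
Barre Bootcamp starts exactly when Boxing Fusion ends (back-to-back, no overlap); Boxing Fusion is clear from here.
Rowing Intro starts after Barre Bootcamp ends.
Every pair is clear; the schedule has no overlaps.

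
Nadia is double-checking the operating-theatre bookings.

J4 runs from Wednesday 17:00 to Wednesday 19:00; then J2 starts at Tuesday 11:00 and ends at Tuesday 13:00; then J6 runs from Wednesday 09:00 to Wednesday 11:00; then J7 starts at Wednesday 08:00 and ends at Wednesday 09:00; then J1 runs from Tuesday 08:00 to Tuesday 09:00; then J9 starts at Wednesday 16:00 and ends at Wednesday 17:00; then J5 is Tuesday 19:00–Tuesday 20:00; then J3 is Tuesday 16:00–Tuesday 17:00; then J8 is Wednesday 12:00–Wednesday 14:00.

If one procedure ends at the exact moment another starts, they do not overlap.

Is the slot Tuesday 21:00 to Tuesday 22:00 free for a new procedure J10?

J1: ends Tuesday 09:00 at or before J10 starts Tuesday 21:00 → clear.
J2: ends Tuesday 13:00 at or before J10 starts Tuesday 21:00 → clear.
J3: ends Tuesday 17:00 at or before J10 starts Tuesday 21:00 → clear.
J5: ends Tuesday 20:00 at or before J10 starts Tuesday 21:00 → clear.
J7: starts Wednesday 08:00 at or after J10 ends Tuesday 22:00 → clear.
J6: starts Wednesday 09:00 at or after J10 ends Tuesday 22:00 → clear.
J8: starts Wednesday 12:00 at or after J10 ends Tuesday 22:00 → clear.
J9: starts Wednesday 16:00 at or after J10 ends Tuesday 22:00 → clear.
J4: starts Wednesday 17:00 at or after J10 ends Tuesday 22:00 → clear.

Yes — the slot is free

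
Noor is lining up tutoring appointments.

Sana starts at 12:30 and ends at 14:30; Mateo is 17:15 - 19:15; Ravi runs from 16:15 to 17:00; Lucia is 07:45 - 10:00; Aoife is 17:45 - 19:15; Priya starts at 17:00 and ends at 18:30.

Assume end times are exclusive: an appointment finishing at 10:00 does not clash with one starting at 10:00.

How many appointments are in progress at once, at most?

3

Walk through starts and ends in time order (an end at T is processed before a start at T):
07:45 start Lucia → 1
10:00 end Lucia → 0
12:30 start Sana → 1
14:30 end Sana → 0
16:15 start Ravi → 1
17:00 end Ravi → 0
17:00 start Priya → 1
17:15 start Mateo → 2
17:45 start Aoife → 3
18:30 end Priya → 2
19:15 end Aoife → 1
19:15 end Mateo → 0
Peak is 3, at 17:45 (Aoife, Mateo, Priya).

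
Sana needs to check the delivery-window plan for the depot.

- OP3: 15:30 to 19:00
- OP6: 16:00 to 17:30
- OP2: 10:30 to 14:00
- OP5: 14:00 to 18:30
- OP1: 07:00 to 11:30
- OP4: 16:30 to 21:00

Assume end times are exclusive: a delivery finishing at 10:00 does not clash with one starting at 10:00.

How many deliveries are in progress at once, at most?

Sweep the timeline, counting +1 at each start and −1 at each end (ends before starts at a tie):
07:00 start OP1 → 1
10:30 start OP2 → 2
11:30 end OP1 → 1
14:00 end OP2 → 0
14:00 start OP5 → 1
15:30 start OP3 → 2
16:00 start OP6 → 3
16:30 start OP4 → 4
17:30 end OP6 → 3
18:30 end OP5 → 2
19:00 end OP3 → 1
21:00 end OP4 → 0
Peak is 4, at 16:30 (OP3, OP4, OP5, OP6).

4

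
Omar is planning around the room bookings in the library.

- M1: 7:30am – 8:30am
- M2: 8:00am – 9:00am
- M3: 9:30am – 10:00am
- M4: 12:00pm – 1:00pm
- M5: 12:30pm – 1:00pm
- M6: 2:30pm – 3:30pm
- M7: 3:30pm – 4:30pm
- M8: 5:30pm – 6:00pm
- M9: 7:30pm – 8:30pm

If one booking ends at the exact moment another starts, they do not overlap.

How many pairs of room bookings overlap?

Sorted by start: M1, M2, M3, M4, M5, M6, M7, M8, M9.
M2 starts before M1 ends → M1 and M2 overlap.
M3 starts after M1 ends, so M1 has no further overlaps.
M3 starts after M2 ends, so M2 has no further overlaps.
M4 starts after M3 ends, so M3 has no further overlaps.
M5 starts before M4 ends → M4 and M5 overlap.
M6 starts after M4 ends, so M4 has no further overlaps.
M6 starts after M5 ends, so M5 has no further overlaps.
M7 starts exactly when M6 ends (back-to-back, no overlap), so M6 has no further overlaps.
M8 starts after M7 ends, so M7 has no further overlaps.
M9 starts after M8 ends.
Overlapping pairs: M1 & M2, M4 & M5 — 2 in total.

2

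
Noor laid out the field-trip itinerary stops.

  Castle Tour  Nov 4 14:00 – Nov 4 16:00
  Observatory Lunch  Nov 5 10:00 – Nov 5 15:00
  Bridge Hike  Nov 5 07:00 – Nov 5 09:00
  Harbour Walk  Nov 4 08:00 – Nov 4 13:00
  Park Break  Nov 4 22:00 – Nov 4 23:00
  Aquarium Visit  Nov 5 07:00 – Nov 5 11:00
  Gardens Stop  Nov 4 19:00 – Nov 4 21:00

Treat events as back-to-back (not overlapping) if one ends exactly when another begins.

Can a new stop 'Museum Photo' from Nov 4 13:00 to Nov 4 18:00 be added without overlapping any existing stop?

No — it overlaps Castle Tour

Harbour Walk: ends Nov 4 13:00 at or before Museum Photo starts Nov 4 13:00 → clear.
Castle Tour: starts Nov 4 14:00 before Museum Photo ends Nov 4 18:00, and ends Nov 4 16:00 after Museum Photo starts Nov 4 13:00 → overlap.
Gardens Stop: starts Nov 4 19:00 at or after Museum Photo ends Nov 4 18:00 → clear.
Park Break: starts Nov 4 22:00 at or after Museum Photo ends Nov 4 18:00 → clear.
Bridge Hike: starts Nov 5 07:00 at or after Museum Photo ends Nov 4 18:00 → clear.
Aquarium Visit: starts Nov 5 07:00 at or after Museum Photo ends Nov 4 18:00 → clear.
Observatory Lunch: starts Nov 5 10:00 at or after Museum Photo ends Nov 4 18:00 → clear.
Museum Photo overlaps Castle Tour.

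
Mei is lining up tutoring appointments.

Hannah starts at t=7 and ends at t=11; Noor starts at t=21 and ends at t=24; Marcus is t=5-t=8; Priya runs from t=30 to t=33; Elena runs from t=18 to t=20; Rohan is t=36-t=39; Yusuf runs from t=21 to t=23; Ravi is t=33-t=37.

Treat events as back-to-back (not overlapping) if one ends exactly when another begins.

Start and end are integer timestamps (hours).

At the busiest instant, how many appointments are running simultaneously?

2

Walk through starts and ends in time order (an end at T is processed before a start at T):
t=5 start Marcus → 1
t=7 start Hannah → 2
t=8 end Marcus → 1
t=11 end Hannah → 0
t=18 start Elena → 1
t=20 end Elena → 0
t=21 start Noor → 1
t=21 start Yusuf → 2
t=23 end Yusuf → 1
t=24 end Noor → 0
t=30 start Priya → 1
t=33 end Priya → 0
t=33 start Ravi → 1
t=36 start Rohan → 2
t=37 end Ravi → 1
t=39 end Rohan → 0
Peak is 2, at t=7 (Hannah, Marcus).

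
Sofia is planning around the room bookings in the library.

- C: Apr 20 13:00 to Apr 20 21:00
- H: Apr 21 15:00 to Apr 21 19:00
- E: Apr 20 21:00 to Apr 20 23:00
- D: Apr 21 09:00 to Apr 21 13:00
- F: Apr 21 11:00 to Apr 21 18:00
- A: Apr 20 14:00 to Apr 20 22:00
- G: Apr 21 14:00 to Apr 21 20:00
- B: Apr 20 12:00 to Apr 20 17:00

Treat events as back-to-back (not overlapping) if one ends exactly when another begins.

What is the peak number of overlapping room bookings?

3

Sort all start/end points and keep a running count:
Apr 20 12:00 start B → 1
Apr 20 13:00 start C → 2
Apr 20 14:00 start A → 3
Apr 20 17:00 end B → 2
Apr 20 21:00 end C → 1
Apr 20 21:00 start E → 2
Apr 20 22:00 end A → 1
Apr 20 23:00 end E → 0
Apr 21 09:00 start D → 1
Apr 21 11:00 start F → 2
Apr 21 13:00 end D → 1
Apr 21 14:00 start G → 2
Apr 21 15:00 start H → 3
Apr 21 18:00 end F → 2
Apr 21 19:00 end H → 1
Apr 21 20:00 end G → 0
Peak is 3, at Apr 20 14:00 (A, B, C).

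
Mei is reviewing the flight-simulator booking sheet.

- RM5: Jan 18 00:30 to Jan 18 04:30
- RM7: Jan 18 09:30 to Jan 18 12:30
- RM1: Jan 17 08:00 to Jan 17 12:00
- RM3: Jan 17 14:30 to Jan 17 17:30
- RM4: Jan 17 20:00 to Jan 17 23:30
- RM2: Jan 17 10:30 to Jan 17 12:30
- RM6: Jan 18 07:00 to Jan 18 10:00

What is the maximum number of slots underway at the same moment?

2

Sort all start/end points and keep a running count:
Jan 17 08:00 start RM1 → 1
Jan 17 10:30 start RM2 → 2
Jan 17 12:00 end RM1 → 1
Jan 17 12:30 end RM2 → 0
Jan 17 14:30 start RM3 → 1
Jan 17 17:30 end RM3 → 0
Jan 17 20:00 start RM4 → 1
Jan 17 23:30 end RM4 → 0
Jan 18 00:30 start RM5 → 1
Jan 18 04:30 end RM5 → 0
Jan 18 07:00 start RM6 → 1
Jan 18 09:30 start RM7 → 2
Jan 18 10:00 end RM6 → 1
Jan 18 12:30 end RM7 → 0
Peak is 2, at Jan 17 10:30 (RM1, RM2).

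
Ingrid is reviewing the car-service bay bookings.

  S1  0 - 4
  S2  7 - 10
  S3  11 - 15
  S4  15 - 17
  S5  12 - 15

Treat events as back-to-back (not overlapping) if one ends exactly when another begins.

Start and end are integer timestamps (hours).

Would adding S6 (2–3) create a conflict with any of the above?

Yes — it overlaps S1

S1: starts 0 before S6 ends 3, and ends 4 after S6 starts 2 → overlap.
S2: starts 7 at or after S6 ends 3 → clear.
S3: starts 11 at or after S6 ends 3 → clear.
S5: starts 12 at or after S6 ends 3 → clear.
S4: starts 15 at or after S6 ends 3 → clear.
S6 overlaps S1.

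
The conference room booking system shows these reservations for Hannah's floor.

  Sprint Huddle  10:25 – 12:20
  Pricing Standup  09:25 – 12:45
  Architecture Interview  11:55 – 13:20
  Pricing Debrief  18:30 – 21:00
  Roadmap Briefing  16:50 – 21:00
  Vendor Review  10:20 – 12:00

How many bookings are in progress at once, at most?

Sweep the timeline, counting +1 at each start and −1 at each end (ends before starts at a tie):
09:25 start Pricing Standup → 1
10:20 start Vendor Review → 2
10:25 start Sprint Huddle → 3
11:55 start Architecture Interview → 4
12:00 end Vendor Review → 3
12:20 end Sprint Huddle → 2
12:45 end Pricing Standup → 1
13:20 end Architecture Interview → 0
16:50 start Roadmap Briefing → 1
18:30 start Pricing Debrief → 2
21:00 end Pricing Debrief → 1
21:00 end Roadmap Briefing → 0
Peak is 4, at 11:55 (Architecture Interview, Pricing Standup, Sprint Huddle, Vendor Review).

4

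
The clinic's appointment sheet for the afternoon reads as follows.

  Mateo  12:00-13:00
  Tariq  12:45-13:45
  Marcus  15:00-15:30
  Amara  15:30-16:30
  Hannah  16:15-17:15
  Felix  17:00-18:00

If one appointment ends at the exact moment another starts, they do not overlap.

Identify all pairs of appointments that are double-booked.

Amara & Hannah, Felix & Hannah, Mateo & Tariq

Sorted by start: Mateo, Tariq, Marcus, Amara, Hannah, Felix.
Tariq starts before Mateo ends → Mateo and Tariq overlap.
Marcus starts after Mateo ends, so nothing later overlaps Mateo either.
Marcus starts after Tariq ends, so nothing later overlaps Tariq either.
Amara starts exactly when Marcus ends (back-to-back, no overlap), so nothing later overlaps Marcus either.
Hannah starts before Amara ends → Amara and Hannah overlap.
Felix starts after Amara ends.
Felix starts before Hannah ends → Hannah and Felix overlap.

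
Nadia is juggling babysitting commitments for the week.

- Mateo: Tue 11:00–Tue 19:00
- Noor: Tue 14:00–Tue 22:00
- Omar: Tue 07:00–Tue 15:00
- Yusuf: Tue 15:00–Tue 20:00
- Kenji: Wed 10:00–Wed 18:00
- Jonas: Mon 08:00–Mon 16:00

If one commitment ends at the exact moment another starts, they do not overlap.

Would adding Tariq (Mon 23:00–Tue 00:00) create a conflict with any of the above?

No — it doesn't clash with anything

Jonas: ends Mon 16:00 at or before Tariq starts Mon 23:00 → clear.
Omar: starts Tue 07:00 at or after Tariq ends Tue 00:00 → clear.
Mateo: starts Tue 11:00 at or after Tariq ends Tue 00:00 → clear.
Noor: starts Tue 14:00 at or after Tariq ends Tue 00:00 → clear.
Yusuf: starts Tue 15:00 at or after Tariq ends Tue 00:00 → clear.
Kenji: starts Wed 10:00 at or after Tariq ends Tue 00:00 → clear.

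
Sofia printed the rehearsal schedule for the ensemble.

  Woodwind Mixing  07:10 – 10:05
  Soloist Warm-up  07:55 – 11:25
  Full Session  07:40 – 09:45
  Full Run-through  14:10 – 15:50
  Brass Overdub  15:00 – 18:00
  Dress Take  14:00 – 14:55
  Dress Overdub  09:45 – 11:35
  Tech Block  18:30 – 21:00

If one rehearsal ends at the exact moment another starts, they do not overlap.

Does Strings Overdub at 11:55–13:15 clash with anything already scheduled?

No — it doesn't clash with anything

Woodwind Mixing: ends 10:05 at or before Strings Overdub starts 11:55 → clear.
Full Session: ends 09:45 at or before Strings Overdub starts 11:55 → clear.
Soloist Warm-up: ends 11:25 at or before Strings Overdub starts 11:55 → clear.
Dress Overdub: ends 11:35 at or before Strings Overdub starts 11:55 → clear.
Dress Take: starts 14:00 at or after Strings Overdub ends 13:15 → clear.
Full Run-through: starts 14:10 at or after Strings Overdub ends 13:15 → clear.
Brass Overdub: starts 15:00 at or after Strings Overdub ends 13:15 → clear.
Tech Block: starts 18:30 at or after Strings Overdub ends 13:15 → clear.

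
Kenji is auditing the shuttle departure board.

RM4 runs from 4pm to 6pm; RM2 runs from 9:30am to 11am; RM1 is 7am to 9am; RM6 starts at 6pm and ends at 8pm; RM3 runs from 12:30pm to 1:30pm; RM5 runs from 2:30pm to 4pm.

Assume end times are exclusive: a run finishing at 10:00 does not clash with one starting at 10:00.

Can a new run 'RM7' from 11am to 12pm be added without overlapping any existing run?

RM1: ends 9am at or before RM7 starts 11am → clear.
RM2: ends 11am at or before RM7 starts 11am → clear.
RM3: starts 12:30pm at or after RM7 ends 12pm → clear.
RM5: starts 2:30pm at or after RM7 ends 12pm → clear.
RM4: starts 4pm at or after RM7 ends 12pm → clear.
RM6: starts 6pm at or after RM7 ends 12pm → clear.

Yes — the slot is free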